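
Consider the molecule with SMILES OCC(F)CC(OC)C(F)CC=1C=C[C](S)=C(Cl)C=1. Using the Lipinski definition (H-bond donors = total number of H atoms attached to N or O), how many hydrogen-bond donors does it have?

Donors: find every N or O and count the H atoms it carries.
  atom 1 (O): bond orders sum to 1 → 1 H
  atom 7 (O): bond orders sum to 2 → 0 H
Lipinski HBD = 1.

1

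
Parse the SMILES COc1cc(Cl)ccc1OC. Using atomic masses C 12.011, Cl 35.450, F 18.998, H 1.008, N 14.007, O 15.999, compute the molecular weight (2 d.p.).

First, the molecular formula is C8H9ClO2 (counting implicit H from valence).
  C: 8 × 12.011 = 96.088
  Cl: 1 × 35.450 = 35.450
  H: 9 × 1.008 = 9.072
  O: 2 × 15.999 = 31.998
Sum: 8×12.011 + 1×35.450 + 9×1.008 + 2×15.999 = 172.608 → 172.61 g/mol.

172.61 g/mol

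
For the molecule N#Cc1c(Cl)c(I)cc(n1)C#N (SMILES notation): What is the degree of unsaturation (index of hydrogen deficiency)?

8

Molecular formula: C7HClIN3.
DoU = (2C + 2 + N − H − X) / 2, where X is the halogen count and O/S are ignored.
    = (2·7 + 2 + 3 − 1 − 2) / 2 = 16 / 2 = 8.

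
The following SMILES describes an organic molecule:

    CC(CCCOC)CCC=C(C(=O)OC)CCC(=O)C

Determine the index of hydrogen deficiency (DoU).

Molecular formula: C16H28O4.
DoU = (2C + 2 + N − H − X) / 2, where X is the halogen count and O/S are ignored.
    = (2·16 + 2 + 0 − 28 − 0) / 2 = 6 / 2 = 3.

3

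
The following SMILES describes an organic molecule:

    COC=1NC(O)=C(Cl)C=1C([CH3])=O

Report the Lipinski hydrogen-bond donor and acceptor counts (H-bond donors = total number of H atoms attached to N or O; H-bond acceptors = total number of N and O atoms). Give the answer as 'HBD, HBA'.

Donors: find every N or O and count the H atoms it carries.
  atom 2 (O): bond orders sum to 2 → 0 H
  atom 4 (N): bond orders sum to 2 → 1 H
  atom 6 (O): bond orders sum to 1 → 1 H
  atom 12 (O): bond orders sum to 2 → 0 H
Lipinski HBD = 2.
Acceptors: N atoms = 1, O atoms = 3 → HBA = 4.

2, 4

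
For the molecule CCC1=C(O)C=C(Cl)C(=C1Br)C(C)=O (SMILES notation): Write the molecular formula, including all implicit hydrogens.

C10H10BrClO2

Walk through each heavy atom and fill implicit hydrogens from standard valence (C 4, N 3, O 2, S 2, halogen 1):
  atom 1: C, bond orders sum to 1 (valence 4) → 3 H
  atom 2: C, bond orders sum to 2 (valence 4) → 2 H
  atom 3: C, bond orders sum to 4 (valence 4) → 0 H
  atom 4: C, bond orders sum to 4 (valence 4) → 0 H
  atom 5: O, bond orders sum to 1 (valence 2) → 1 H
  atom 6: C, bond orders sum to 3 (valence 4) → 1 H
  atom 7: C, bond orders sum to 4 (valence 4) → 0 H
  atom 8: Cl (halogen, monovalent) → 0 H
  atom 9: C, bond orders sum to 4 (valence 4) → 0 H
  atom 10: C, bond orders sum to 4 (valence 4) → 0 H
  atom 11: Br (halogen, monovalent) → 0 H
  atom 12: C, bond orders sum to 4 (valence 4) → 0 H
  atom 13: C, bond orders sum to 1 (valence 4) → 3 H
  atom 14: O, bond orders sum to 2 (valence 2) → 0 H
Totals → C:10, H:10, Br:1, Cl:1, O:2.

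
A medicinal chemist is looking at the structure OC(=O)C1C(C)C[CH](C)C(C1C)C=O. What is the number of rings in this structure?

1

In SMILES, each pair of matching ring-closure digits denotes one ring-closing bond; the number of such bonds equals the number of independent rings.
Ring-closure bonds here: 1.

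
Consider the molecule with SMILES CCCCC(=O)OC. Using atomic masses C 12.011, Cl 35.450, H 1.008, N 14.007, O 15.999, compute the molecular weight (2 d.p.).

116.16 g/mol

First, the molecular formula is C6H12O2 (counting implicit H from valence).
  C: 6 × 12.011 = 72.066
  H: 12 × 1.008 = 12.096
  O: 2 × 15.999 = 31.998
Sum: 6×12.011 + 12×1.008 + 2×15.999 = 116.160 → 116.16 g/mol.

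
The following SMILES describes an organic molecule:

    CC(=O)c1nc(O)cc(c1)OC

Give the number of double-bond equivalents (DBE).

Molecular formula: C8H9NO3.
DoU = (2C + 2 + N − H − X) / 2, where X is the halogen count and O/S are ignored.
    = (2·8 + 2 + 1 − 9 − 0) / 2 = 10 / 2 = 5.

5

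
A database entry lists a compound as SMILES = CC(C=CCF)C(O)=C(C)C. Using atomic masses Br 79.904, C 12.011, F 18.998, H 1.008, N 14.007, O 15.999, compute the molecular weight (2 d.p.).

First, the molecular formula is C9H15FO (counting implicit H from valence).
  C: 9 × 12.011 = 108.099
  F: 1 × 18.998 = 18.998
  H: 15 × 1.008 = 15.120
  O: 1 × 15.999 = 15.999
Sum: 9×12.011 + 1×18.998 + 15×1.008 + 1×15.999 = 158.216 → 158.22 g/mol.

158.22 g/mol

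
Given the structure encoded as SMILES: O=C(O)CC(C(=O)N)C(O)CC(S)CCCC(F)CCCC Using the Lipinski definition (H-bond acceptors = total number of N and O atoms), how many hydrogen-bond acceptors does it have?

5

N atoms: 1; O atoms: 4.
Lipinski HBA = 1 + 4 = 5.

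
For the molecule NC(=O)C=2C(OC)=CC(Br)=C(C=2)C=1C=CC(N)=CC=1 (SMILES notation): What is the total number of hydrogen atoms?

Walk through each heavy atom and fill implicit hydrogens from standard valence (C 4, N 3, O 2, S 2, halogen 1):
  atom 1: N, bond orders sum to 1 (valence 3) → 2 H
  atom 2: C, bond orders sum to 4 (valence 4) → 0 H
  atom 3: O, bond orders sum to 2 (valence 2) → 0 H
  atom 4: C, bond orders sum to 4 (valence 4) → 0 H
  atom 5: C, bond orders sum to 4 (valence 4) → 0 H
  atom 6: O, bond orders sum to 2 (valence 2) → 0 H
  atom 7: C, bond orders sum to 1 (valence 4) → 3 H
  atom 8: C, bond orders sum to 3 (valence 4) → 1 H
  atom 9: C, bond orders sum to 4 (valence 4) → 0 H
  atom 10: Br (halogen, monovalent) → 0 H
  atom 11: C, bond orders sum to 4 (valence 4) → 0 H
  atom 12: C, bond orders sum to 3 (valence 4) → 1 H
  atom 13: C, bond orders sum to 4 (valence 4) → 0 H
  atom 14: C, bond orders sum to 3 (valence 4) → 1 H
  atom 15: C, bond orders sum to 3 (valence 4) → 1 H
  atom 16: C, bond orders sum to 4 (valence 4) → 0 H
  atom 17: N, bond orders sum to 1 (valence 3) → 2 H
  atom 18: C, bond orders sum to 3 (valence 4) → 1 H
  atom 19: C, bond orders sum to 3 (valence 4) → 1 H
Total hydrogens: 13.

13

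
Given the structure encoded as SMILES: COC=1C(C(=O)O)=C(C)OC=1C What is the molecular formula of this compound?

Walk through each heavy atom and fill implicit hydrogens from standard valence (C 4, N 3, O 2, S 2, halogen 1):
  atom 1: C, bond orders sum to 1 (valence 4) → 3 H
  atom 2: O, bond orders sum to 2 (valence 2) → 0 H
  atom 3: C, bond orders sum to 4 (valence 4) → 0 H
  atom 4: C, bond orders sum to 4 (valence 4) → 0 H
  atom 5: C, bond orders sum to 4 (valence 4) → 0 H
  atom 6: O, bond orders sum to 2 (valence 2) → 0 H
  atom 7: O, bond orders sum to 1 (valence 2) → 1 H
  atom 8: C, bond orders sum to 4 (valence 4) → 0 H
  atom 9: C, bond orders sum to 1 (valence 4) → 3 H
  atom 10: O, bond orders sum to 2 (valence 2) → 0 H
  atom 11: C, bond orders sum to 4 (valence 4) → 0 H
  atom 12: C, bond orders sum to 1 (valence 4) → 3 H
Totals → C:8, H:10, O:4.
In Hill order: C8H10O4.

C8H10O4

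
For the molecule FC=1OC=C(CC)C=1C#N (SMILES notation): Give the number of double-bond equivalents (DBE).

5

Degree of unsaturation = (number of rings) + (number of π bonds).
Ring closures in the SMILES: 1.
π bonds: 2 double bonds (each 1 DoU), 1 triple bond (each 2 DoU) → 4 DoU from unsaturation.
Total DoU = 1 + 4 = 5.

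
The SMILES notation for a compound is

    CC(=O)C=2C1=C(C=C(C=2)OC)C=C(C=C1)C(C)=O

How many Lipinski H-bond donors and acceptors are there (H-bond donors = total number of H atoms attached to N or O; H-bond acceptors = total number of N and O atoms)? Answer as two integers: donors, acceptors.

Donors: find every N or O and count the H atoms it carries.
  atom 3 (O): bond orders sum to 2 → 0 H
  atom 10 (O): bond orders sum to 2 → 0 H
  atom 18 (O): bond orders sum to 2 → 0 H
Lipinski HBD = 0.
Acceptors: N atoms = 0, O atoms = 3 → HBA = 3.

0, 3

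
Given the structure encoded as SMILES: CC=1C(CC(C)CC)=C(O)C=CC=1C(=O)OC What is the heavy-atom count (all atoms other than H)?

17

Every atom symbol written in the SMILES (organic subset) is one heavy atom; implicit H are not written.
Heavy atoms by element → C:14, O:3.
Total: 17.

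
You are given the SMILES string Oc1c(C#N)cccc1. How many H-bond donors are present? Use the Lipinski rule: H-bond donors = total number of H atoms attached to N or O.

Donors: find every N or O and count the H atoms it carries.
  atom 1 (O): bond orders sum to 1 → 1 H
  atom 5 (N): bond orders sum to 3 → 0 H
Lipinski HBD = 1.

1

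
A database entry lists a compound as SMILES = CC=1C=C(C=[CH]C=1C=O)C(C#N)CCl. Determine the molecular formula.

Walk through each heavy atom and fill implicit hydrogens from standard valence (C 4, N 3, O 2, S 2, halogen 1):
  atom 1: C, bond orders sum to 1 (valence 4) → 3 H
  atom 2: C, bond orders sum to 4 (valence 4) → 0 H
  atom 3: C, bond orders sum to 3 (valence 4) → 1 H
  atom 4: C, bond orders sum to 4 (valence 4) → 0 H
  atom 5: C, bond orders sum to 3 (valence 4) → 1 H
  atom 6: C with explicit H count 1
  atom 7: C, bond orders sum to 4 (valence 4) → 0 H
  atom 8: C, bond orders sum to 3 (valence 4) → 1 H
  atom 9: O, bond orders sum to 2 (valence 2) → 0 H
  atom 10: C, bond orders sum to 3 (valence 4) → 1 H
  atom 11: C, bond orders sum to 4 (valence 4) → 0 H
  atom 12: N, bond orders sum to 3 (valence 3) → 0 H
  atom 13: C, bond orders sum to 2 (valence 4) → 2 H
  atom 14: Cl (halogen, monovalent) → 0 H
Totals → C:11, H:10, Cl:1, N:1, O:1.

C11H10ClNO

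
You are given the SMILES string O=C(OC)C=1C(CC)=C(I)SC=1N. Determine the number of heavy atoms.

13

Every atom symbol written in the SMILES (organic subset) is one heavy atom; implicit H are not written.
Heavy atoms by element → C:8, I:1, N:1, O:2, S:1.
Total: 13.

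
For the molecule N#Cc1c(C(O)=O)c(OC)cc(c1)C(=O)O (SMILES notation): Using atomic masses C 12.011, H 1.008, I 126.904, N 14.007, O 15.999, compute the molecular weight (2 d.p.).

221.17 g/mol

First, the molecular formula is C10H7NO5 (counting implicit H from valence).
  C: 10 × 12.011 = 120.110
  H: 7 × 1.008 = 7.056
  N: 1 × 14.007 = 14.007
  O: 5 × 15.999 = 79.995
Sum: 10×12.011 + 7×1.008 + 1×14.007 + 5×15.999 = 221.168 → 221.17 g/mol.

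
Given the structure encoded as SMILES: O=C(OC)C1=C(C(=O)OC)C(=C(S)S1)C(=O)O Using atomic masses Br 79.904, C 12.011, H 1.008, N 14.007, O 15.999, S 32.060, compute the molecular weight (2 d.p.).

First, the molecular formula is C9H8O6S2 (counting implicit H from valence).
  C: 9 × 12.011 = 108.099
  H: 8 × 1.008 = 8.064
  O: 6 × 15.999 = 95.994
  S: 2 × 32.060 = 64.120
Sum: 9×12.011 + 8×1.008 + 6×15.999 + 2×32.060 = 276.277 → 276.28 g/mol.

276.28 g/mol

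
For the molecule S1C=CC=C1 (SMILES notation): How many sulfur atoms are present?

1

Scan the SMILES for S atoms (remember two-letter symbols like Cl and Br are single atoms).
Sulfur count: 1.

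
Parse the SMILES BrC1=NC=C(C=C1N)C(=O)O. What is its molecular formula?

C6H5BrN2O2

Walk through each heavy atom and fill implicit hydrogens from standard valence (C 4, N 3, O 2, S 2, halogen 1):
  atom 1: Br (halogen, monovalent) → 0 H
  atom 2: C, bond orders sum to 4 (valence 4) → 0 H
  atom 3: N, bond orders sum to 3 (valence 3) → 0 H
  atom 4: C, bond orders sum to 3 (valence 4) → 1 H
  atom 5: C, bond orders sum to 4 (valence 4) → 0 H
  atom 6: C, bond orders sum to 3 (valence 4) → 1 H
  atom 7: C, bond orders sum to 4 (valence 4) → 0 H
  atom 8: N, bond orders sum to 1 (valence 3) → 2 H
  atom 9: C, bond orders sum to 4 (valence 4) → 0 H
  atom 10: O, bond orders sum to 2 (valence 2) → 0 H
  atom 11: O, bond orders sum to 1 (valence 2) → 1 H
Totals → C:6, H:5, Br:1, N:2, O:2.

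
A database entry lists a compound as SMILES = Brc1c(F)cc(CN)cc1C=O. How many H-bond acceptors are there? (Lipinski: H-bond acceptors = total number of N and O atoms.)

N atoms: 1; O atoms: 1.
Lipinski HBA = 1 + 1 = 2.

2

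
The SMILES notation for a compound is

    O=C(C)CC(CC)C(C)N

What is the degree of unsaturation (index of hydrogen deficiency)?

1

Degree of unsaturation = (number of rings) + (number of π bonds).
Ring closures in the SMILES: 0.
π bonds: 1 double bond (each 1 DoU) → 1 DoU from unsaturation.
Total DoU = 0 + 1 = 1.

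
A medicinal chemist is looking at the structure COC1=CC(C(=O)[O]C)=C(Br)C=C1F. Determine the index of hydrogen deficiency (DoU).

5

Molecular formula: C9H8BrFO3.
DoU = (2C + 2 + N − H − X) / 2, where X is the halogen count and O/S are ignored.
    = (2·9 + 2 + 0 − 8 − 2) / 2 = 10 / 2 = 5.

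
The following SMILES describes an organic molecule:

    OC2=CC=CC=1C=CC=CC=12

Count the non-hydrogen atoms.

11

Every atom symbol written in the SMILES (organic subset) is one heavy atom; implicit H are not written.
Heavy atoms by element → C:10, O:1.
Total: 11.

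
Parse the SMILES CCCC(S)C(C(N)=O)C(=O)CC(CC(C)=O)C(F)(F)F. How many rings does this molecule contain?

0

In SMILES, each pair of matching ring-closure digits denotes one ring-closing bond; the number of such bonds equals the number of independent rings.
Ring-closure bonds here: 0.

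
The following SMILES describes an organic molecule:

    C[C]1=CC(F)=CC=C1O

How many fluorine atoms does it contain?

1

Scan the SMILES for F atoms (remember two-letter symbols like Cl and Br are single atoms).
Fluorine count: 1.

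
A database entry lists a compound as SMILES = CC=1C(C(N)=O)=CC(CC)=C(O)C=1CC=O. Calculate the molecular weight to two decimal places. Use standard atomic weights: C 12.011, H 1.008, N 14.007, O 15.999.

221.26 g/mol

First, the molecular formula is C12H15NO3 (counting implicit H from valence).
  C: 12 × 12.011 = 144.132
  H: 15 × 1.008 = 15.120
  N: 1 × 14.007 = 14.007
  O: 3 × 15.999 = 47.997
Sum: 12×12.011 + 15×1.008 + 1×14.007 + 3×15.999 = 221.256 → 221.26 g/mol.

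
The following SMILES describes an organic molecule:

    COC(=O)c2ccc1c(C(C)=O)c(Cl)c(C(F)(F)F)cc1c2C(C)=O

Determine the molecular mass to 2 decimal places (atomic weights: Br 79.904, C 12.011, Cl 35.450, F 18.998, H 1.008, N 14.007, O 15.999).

372.72 g/mol

First, the molecular formula is C17H12ClF3O4 (counting implicit H from valence).
  C: 17 × 12.011 = 204.187
  Cl: 1 × 35.450 = 35.450
  F: 3 × 18.998 = 56.994
  H: 12 × 1.008 = 12.096
  O: 4 × 15.999 = 63.996
Sum: 17×12.011 + 1×35.450 + 3×18.998 + 12×1.008 + 4×15.999 = 372.723 → 372.72 g/mol.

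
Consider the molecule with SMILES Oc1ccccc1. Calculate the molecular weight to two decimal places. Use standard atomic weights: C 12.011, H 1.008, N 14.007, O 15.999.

First, the molecular formula is C6H6O (counting implicit H from valence).
  C: 6 × 12.011 = 72.066
  H: 6 × 1.008 = 6.048
  O: 1 × 15.999 = 15.999
Sum: 6×12.011 + 6×1.008 + 1×15.999 = 94.113 → 94.11 g/mol.

94.11 g/mol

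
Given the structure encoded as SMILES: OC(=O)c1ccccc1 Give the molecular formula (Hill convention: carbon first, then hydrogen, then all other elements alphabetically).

Walk through each heavy atom and fill implicit hydrogens from standard valence (C 4, N 3, O 2, S 2, halogen 1); for lowercase aromatic atoms, an aromatic c carries 1 H when it has two neighbours and 0 H with three, and aromatic n carries 0 H:
  atom 1: O, bond orders sum to 1 (valence 2) → 1 H
  atom 2: C, bond orders sum to 4 (valence 4) → 0 H
  atom 3: O, bond orders sum to 2 (valence 2) → 0 H
  atom 4: aromatic c, 3 neighbours → 0 H
  atom 5: aromatic c, 2 neighbours → 1 H
  atom 6: aromatic c, 2 neighbours → 1 H
  atom 7: aromatic c, 2 neighbours → 1 H
  atom 8: aromatic c, 2 neighbours → 1 H
  atom 9: aromatic c, 2 neighbours → 1 H
Totals → C:7, H:6, O:2.
In Hill order: C7H6O2.

C7H6O2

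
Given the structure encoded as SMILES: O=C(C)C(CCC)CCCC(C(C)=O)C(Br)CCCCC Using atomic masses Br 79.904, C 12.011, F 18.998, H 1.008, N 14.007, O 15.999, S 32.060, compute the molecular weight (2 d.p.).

361.36 g/mol

First, the molecular formula is C18H33BrO2 (counting implicit H from valence).
  Br: 1 × 79.904 = 79.904
  C: 18 × 12.011 = 216.198
  H: 33 × 1.008 = 33.264
  O: 2 × 15.999 = 31.998
Sum: 1×79.904 + 18×12.011 + 33×1.008 + 2×15.999 = 361.364 → 361.36 g/mol.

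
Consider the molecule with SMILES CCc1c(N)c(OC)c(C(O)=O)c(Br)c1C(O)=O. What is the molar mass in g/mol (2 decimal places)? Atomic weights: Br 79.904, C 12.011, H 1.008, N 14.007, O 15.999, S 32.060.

First, the molecular formula is C11H12BrNO5 (counting implicit H from valence).
  Br: 1 × 79.904 = 79.904
  C: 11 × 12.011 = 132.121
  H: 12 × 1.008 = 12.096
  N: 1 × 14.007 = 14.007
  O: 5 × 15.999 = 79.995
Sum: 1×79.904 + 11×12.011 + 12×1.008 + 1×14.007 + 5×15.999 = 318.123 → 318.12 g/mol.

318.12 g/mol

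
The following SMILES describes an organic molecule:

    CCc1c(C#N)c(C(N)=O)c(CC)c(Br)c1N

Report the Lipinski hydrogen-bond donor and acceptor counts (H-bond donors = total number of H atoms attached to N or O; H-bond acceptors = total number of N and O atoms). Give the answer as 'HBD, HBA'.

4, 4

Donors: find every N or O and count the H atoms it carries.
  atom 6 (N): bond orders sum to 3 → 0 H
  atom 9 (N): bond orders sum to 1 → 2 H
  atom 10 (O): bond orders sum to 2 → 0 H
  atom 17 (N): bond orders sum to 1 → 2 H
Lipinski HBD = 4.
Acceptors: N atoms = 3, O atoms = 1 → HBA = 4.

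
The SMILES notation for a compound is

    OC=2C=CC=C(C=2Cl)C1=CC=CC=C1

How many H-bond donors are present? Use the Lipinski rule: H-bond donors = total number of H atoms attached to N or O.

1

Donors: find every N or O and count the H atoms it carries.
  atom 1 (O): bond orders sum to 1 → 1 H
Lipinski HBD = 1.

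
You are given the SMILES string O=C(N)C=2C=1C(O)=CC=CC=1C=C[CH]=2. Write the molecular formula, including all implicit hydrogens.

C11H9NO2

Walk through each heavy atom and fill implicit hydrogens from standard valence (C 4, N 3, O 2, S 2, halogen 1):
  atom 1: O, bond orders sum to 2 (valence 2) → 0 H
  atom 2: C, bond orders sum to 4 (valence 4) → 0 H
  atom 3: N, bond orders sum to 1 (valence 3) → 2 H
  atom 4: C, bond orders sum to 4 (valence 4) → 0 H
  atom 5: C, bond orders sum to 4 (valence 4) → 0 H
  atom 6: C, bond orders sum to 4 (valence 4) → 0 H
  atom 7: O, bond orders sum to 1 (valence 2) → 1 H
  atom 8: C, bond orders sum to 3 (valence 4) → 1 H
  atom 9: C, bond orders sum to 3 (valence 4) → 1 H
  atom 10: C, bond orders sum to 3 (valence 4) → 1 H
  atom 11: C, bond orders sum to 4 (valence 4) → 0 H
  atom 12: C, bond orders sum to 3 (valence 4) → 1 H
  atom 13: C, bond orders sum to 3 (valence 4) → 1 H
  atom 14: C with explicit H count 1
Totals → C:11, H:9, N:1, O:2.
In Hill order: C11H9NO2.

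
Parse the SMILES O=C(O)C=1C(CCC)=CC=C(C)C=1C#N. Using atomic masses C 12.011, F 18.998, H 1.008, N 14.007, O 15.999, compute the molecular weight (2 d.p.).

First, the molecular formula is C12H13NO2 (counting implicit H from valence).
  C: 12 × 12.011 = 144.132
  H: 13 × 1.008 = 13.104
  N: 1 × 14.007 = 14.007
  O: 2 × 15.999 = 31.998
Sum: 12×12.011 + 13×1.008 + 1×14.007 + 2×15.999 = 203.241 → 203.24 g/mol.

203.24 g/mol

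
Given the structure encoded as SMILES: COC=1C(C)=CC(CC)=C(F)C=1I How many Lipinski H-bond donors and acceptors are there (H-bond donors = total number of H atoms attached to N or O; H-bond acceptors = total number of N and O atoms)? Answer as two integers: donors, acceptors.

0, 1

Donors: find every N or O and count the H atoms it carries.
  atom 2 (O): bond orders sum to 2 → 0 H
Lipinski HBD = 0.
Acceptors: N atoms = 0, O atoms = 1 → HBA = 1.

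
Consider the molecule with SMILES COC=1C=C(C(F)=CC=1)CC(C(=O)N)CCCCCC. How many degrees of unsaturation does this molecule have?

Degree of unsaturation = (number of rings) + (number of π bonds).
Ring closures in the SMILES: 1.
π bonds: 4 double bonds (each 1 DoU) → 4 DoU from unsaturation.
Total DoU = 1 + 4 = 5.

5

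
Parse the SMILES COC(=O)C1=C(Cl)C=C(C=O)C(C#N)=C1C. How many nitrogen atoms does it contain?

Scan the SMILES for N atoms (remember two-letter symbols like Cl and Br are single atoms).
Nitrogen count: 1.

1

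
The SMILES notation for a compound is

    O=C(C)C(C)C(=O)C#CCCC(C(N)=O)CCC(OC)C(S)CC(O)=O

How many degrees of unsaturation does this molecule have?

Molecular formula: C18H27NO6S.
DoU = (2C + 2 + N − H − X) / 2, where X is the halogen count and O/S are ignored.
    = (2·18 + 2 + 1 − 27 − 0) / 2 = 12 / 2 = 6.

6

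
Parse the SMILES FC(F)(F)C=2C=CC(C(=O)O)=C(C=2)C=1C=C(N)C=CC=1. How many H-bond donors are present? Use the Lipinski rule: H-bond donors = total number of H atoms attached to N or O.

3

Donors: find every N or O and count the H atoms it carries.
  atom 10 (O): bond orders sum to 2 → 0 H
  atom 11 (O): bond orders sum to 1 → 1 H
  atom 17 (N): bond orders sum to 1 → 2 H
Lipinski HBD = 3.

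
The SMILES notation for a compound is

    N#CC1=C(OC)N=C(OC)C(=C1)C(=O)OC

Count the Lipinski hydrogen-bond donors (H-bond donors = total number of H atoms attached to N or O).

0

Donors: find every N or O and count the H atoms it carries.
  atom 1 (N): bond orders sum to 3 → 0 H
  atom 5 (O): bond orders sum to 2 → 0 H
  atom 7 (N): bond orders sum to 3 → 0 H
  atom 9 (O): bond orders sum to 2 → 0 H
  atom 14 (O): bond orders sum to 2 → 0 H
  atom 15 (O): bond orders sum to 2 → 0 H
Lipinski HBD = 0.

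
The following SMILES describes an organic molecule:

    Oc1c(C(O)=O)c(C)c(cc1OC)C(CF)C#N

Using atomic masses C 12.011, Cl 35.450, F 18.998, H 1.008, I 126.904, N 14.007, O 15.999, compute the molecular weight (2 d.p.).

First, the molecular formula is C12H12FNO4 (counting implicit H from valence).
  C: 12 × 12.011 = 144.132
  F: 1 × 18.998 = 18.998
  H: 12 × 1.008 = 12.096
  N: 1 × 14.007 = 14.007
  O: 4 × 15.999 = 63.996
Sum: 12×12.011 + 1×18.998 + 12×1.008 + 1×14.007 + 4×15.999 = 253.229 → 253.23 g/mol.

253.23 g/mol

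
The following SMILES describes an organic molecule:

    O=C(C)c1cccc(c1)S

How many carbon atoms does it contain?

8

Count every carbon token in the SMILES (each C, including those in ring-closure positions and inside branches).
Carbon count: 8.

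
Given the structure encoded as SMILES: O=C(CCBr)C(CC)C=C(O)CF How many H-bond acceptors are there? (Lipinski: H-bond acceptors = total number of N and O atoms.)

2

N atoms: 0; O atoms: 2.
Lipinski HBA = 0 + 2 = 2.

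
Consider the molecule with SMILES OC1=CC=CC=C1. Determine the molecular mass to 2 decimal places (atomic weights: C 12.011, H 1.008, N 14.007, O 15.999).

First, the molecular formula is C6H6O (counting implicit H from valence).
  C: 6 × 12.011 = 72.066
  H: 6 × 1.008 = 6.048
  O: 1 × 15.999 = 15.999
Sum: 6×12.011 + 6×1.008 + 1×15.999 = 94.113 → 94.11 g/mol.

94.11 g/mol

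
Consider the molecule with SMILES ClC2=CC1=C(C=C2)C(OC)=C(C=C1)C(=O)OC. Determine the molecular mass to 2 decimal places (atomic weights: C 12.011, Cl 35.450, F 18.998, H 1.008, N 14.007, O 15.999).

250.68 g/mol

First, the molecular formula is C13H11ClO3 (counting implicit H from valence).
  C: 13 × 12.011 = 156.143
  Cl: 1 × 35.450 = 35.450
  H: 11 × 1.008 = 11.088
  O: 3 × 15.999 = 47.997
Sum: 13×12.011 + 1×35.450 + 11×1.008 + 3×15.999 = 250.678 → 250.68 g/mol.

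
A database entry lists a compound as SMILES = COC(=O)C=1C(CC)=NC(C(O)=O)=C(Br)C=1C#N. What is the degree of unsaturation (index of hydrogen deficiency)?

Degree of unsaturation = (number of rings) + (number of π bonds).
Ring closures in the SMILES: 1.
π bonds: 5 double bonds (each 1 DoU), 1 triple bond (each 2 DoU) → 7 DoU from unsaturation.
Total DoU = 1 + 7 = 8.

8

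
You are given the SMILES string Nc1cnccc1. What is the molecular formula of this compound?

C5H6N2

Walk through each heavy atom and fill implicit hydrogens from standard valence (C 4, N 3, O 2, S 2, halogen 1); for lowercase aromatic atoms, an aromatic c carries 1 H when it has two neighbours and 0 H with three, and aromatic n carries 0 H:
  atom 1: N, bond orders sum to 1 (valence 3) → 2 H
  atom 2: aromatic c, 3 neighbours → 0 H
  atom 3: aromatic c, 2 neighbours → 1 H
  atom 4: aromatic n, 2 neighbours → 0 H
  atom 5: aromatic c, 2 neighbours → 1 H
  atom 6: aromatic c, 2 neighbours → 1 H
  atom 7: aromatic c, 2 neighbours → 1 H
Totals → C:5, H:6, N:2.
In Hill order: C5H6N2.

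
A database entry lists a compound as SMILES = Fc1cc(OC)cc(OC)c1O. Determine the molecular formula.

C8H9FO3

Walk through each heavy atom and fill implicit hydrogens from standard valence (C 4, N 3, O 2, S 2, halogen 1); for lowercase aromatic atoms, an aromatic c carries 1 H when it has two neighbours and 0 H with three, and aromatic n carries 0 H:
  atom 1: F (halogen, monovalent) → 0 H
  atom 2: aromatic c, 3 neighbours → 0 H
  atom 3: aromatic c, 2 neighbours → 1 H
  atom 4: aromatic c, 3 neighbours → 0 H
  atom 5: O, bond orders sum to 2 (valence 2) → 0 H
  atom 6: C, bond orders sum to 1 (valence 4) → 3 H
  atom 7: aromatic c, 2 neighbours → 1 H
  atom 8: aromatic c, 3 neighbours → 0 H
  atom 9: O, bond orders sum to 2 (valence 2) → 0 H
  atom 10: C, bond orders sum to 1 (valence 4) → 3 H
  atom 11: aromatic c, 3 neighbours → 0 H
  atom 12: O, bond orders sum to 1 (valence 2) → 1 H
Totals → C:8, H:9, F:1, O:3.
In Hill order: C8H9FO3.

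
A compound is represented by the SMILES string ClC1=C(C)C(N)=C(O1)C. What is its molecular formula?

Walk through each heavy atom and fill implicit hydrogens from standard valence (C 4, N 3, O 2, S 2, halogen 1):
  atom 1: Cl (halogen, monovalent) → 0 H
  atom 2: C, bond orders sum to 4 (valence 4) → 0 H
  atom 3: C, bond orders sum to 4 (valence 4) → 0 H
  atom 4: C, bond orders sum to 1 (valence 4) → 3 H
  atom 5: C, bond orders sum to 4 (valence 4) → 0 H
  atom 6: N, bond orders sum to 1 (valence 3) → 2 H
  atom 7: C, bond orders sum to 4 (valence 4) → 0 H
  atom 8: O, bond orders sum to 2 (valence 2) → 0 H
  atom 9: C, bond orders sum to 1 (valence 4) → 3 H
Totals → C:6, H:8, Cl:1, N:1, O:1.

C6H8ClNO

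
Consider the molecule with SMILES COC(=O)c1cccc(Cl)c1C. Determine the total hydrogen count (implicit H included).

9

Walk through each heavy atom and fill implicit hydrogens from standard valence (C 4, N 3, O 2, S 2, halogen 1); for lowercase aromatic atoms, an aromatic c carries 1 H when it has two neighbours and 0 H with three, and aromatic n carries 0 H:
  atom 1: C, bond orders sum to 1 (valence 4) → 3 H
  atom 2: O, bond orders sum to 2 (valence 2) → 0 H
  atom 3: C, bond orders sum to 4 (valence 4) → 0 H
  atom 4: O, bond orders sum to 2 (valence 2) → 0 H
  atom 5: aromatic c, 3 neighbours → 0 H
  atom 6: aromatic c, 2 neighbours → 1 H
  atom 7: aromatic c, 2 neighbours → 1 H
  atom 8: aromatic c, 2 neighbours → 1 H
  atom 9: aromatic c, 3 neighbours → 0 H
  atom 10: Cl (halogen, monovalent) → 0 H
  atom 11: aromatic c, 3 neighbours → 0 H
  atom 12: C, bond orders sum to 1 (valence 4) → 3 H
Total hydrogens: 9.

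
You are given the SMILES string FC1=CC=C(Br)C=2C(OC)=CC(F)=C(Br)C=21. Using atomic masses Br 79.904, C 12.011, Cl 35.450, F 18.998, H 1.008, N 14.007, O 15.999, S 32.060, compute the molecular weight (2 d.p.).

First, the molecular formula is C11H6Br2F2O (counting implicit H from valence).
  Br: 2 × 79.904 = 159.808
  C: 11 × 12.011 = 132.121
  F: 2 × 18.998 = 37.996
  H: 6 × 1.008 = 6.048
  O: 1 × 15.999 = 15.999
Sum: 2×79.904 + 11×12.011 + 2×18.998 + 6×1.008 + 1×15.999 = 351.972 → 351.97 g/mol.

351.97 g/mol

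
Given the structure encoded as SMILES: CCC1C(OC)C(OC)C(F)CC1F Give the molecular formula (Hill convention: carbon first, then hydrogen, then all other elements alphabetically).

Walk through each heavy atom and fill implicit hydrogens from standard valence (C 4, N 3, O 2, S 2, halogen 1):
  atom 1: C, bond orders sum to 1 (valence 4) → 3 H
  atom 2: C, bond orders sum to 2 (valence 4) → 2 H
  atom 3: C, bond orders sum to 3 (valence 4) → 1 H
  atom 4: C, bond orders sum to 3 (valence 4) → 1 H
  atom 5: O, bond orders sum to 2 (valence 2) → 0 H
  atom 6: C, bond orders sum to 1 (valence 4) → 3 H
  atom 7: C, bond orders sum to 3 (valence 4) → 1 H
  atom 8: O, bond orders sum to 2 (valence 2) → 0 H
  atom 9: C, bond orders sum to 1 (valence 4) → 3 H
  atom 10: C, bond orders sum to 3 (valence 4) → 1 H
  atom 11: F (halogen, monovalent) → 0 H
  atom 12: C, bond orders sum to 2 (valence 4) → 2 H
  atom 13: C, bond orders sum to 3 (valence 4) → 1 H
  atom 14: F (halogen, monovalent) → 0 H
Totals → C:10, H:18, F:2, O:2.
In Hill order: C10H18F2O2.

C10H18F2O2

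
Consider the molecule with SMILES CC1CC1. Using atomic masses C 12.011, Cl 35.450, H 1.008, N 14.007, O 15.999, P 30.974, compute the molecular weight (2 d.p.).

First, the molecular formula is C4H8 (counting implicit H from valence).
  C: 4 × 12.011 = 48.044
  H: 8 × 1.008 = 8.064
Sum: 4×12.011 + 8×1.008 = 56.108 → 56.11 g/mol.

56.11 g/mol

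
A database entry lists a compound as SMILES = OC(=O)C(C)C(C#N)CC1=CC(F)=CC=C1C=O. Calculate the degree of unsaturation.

8

Molecular formula: C13H12FNO3.
DoU = (2C + 2 + N − H − X) / 2, where X is the halogen count and O/S are ignored.
    = (2·13 + 2 + 1 − 12 − 1) / 2 = 16 / 2 = 8.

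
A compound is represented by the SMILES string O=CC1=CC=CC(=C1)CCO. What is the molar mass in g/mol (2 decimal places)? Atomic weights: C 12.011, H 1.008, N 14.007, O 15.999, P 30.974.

150.18 g/mol

First, the molecular formula is C9H10O2 (counting implicit H from valence).
  C: 9 × 12.011 = 108.099
  H: 10 × 1.008 = 10.080
  O: 2 × 15.999 = 31.998
Sum: 9×12.011 + 10×1.008 + 2×15.999 = 150.177 → 150.18 g/mol.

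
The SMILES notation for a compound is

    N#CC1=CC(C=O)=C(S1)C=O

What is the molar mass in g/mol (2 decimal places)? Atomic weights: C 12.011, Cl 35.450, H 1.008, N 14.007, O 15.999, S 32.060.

165.17 g/mol

First, the molecular formula is C7H3NO2S (counting implicit H from valence).
  C: 7 × 12.011 = 84.077
  H: 3 × 1.008 = 3.024
  N: 1 × 14.007 = 14.007
  O: 2 × 15.999 = 31.998
  S: 1 × 32.060 = 32.060
Sum: 7×12.011 + 3×1.008 + 1×14.007 + 2×15.999 + 1×32.060 = 165.166 → 165.17 g/mol.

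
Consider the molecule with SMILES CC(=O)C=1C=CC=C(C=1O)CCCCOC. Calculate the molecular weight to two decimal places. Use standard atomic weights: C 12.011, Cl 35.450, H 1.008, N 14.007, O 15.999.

222.28 g/mol

First, the molecular formula is C13H18O3 (counting implicit H from valence).
  C: 13 × 12.011 = 156.143
  H: 18 × 1.008 = 18.144
  O: 3 × 15.999 = 47.997
Sum: 13×12.011 + 18×1.008 + 3×15.999 = 222.284 → 222.28 g/mol.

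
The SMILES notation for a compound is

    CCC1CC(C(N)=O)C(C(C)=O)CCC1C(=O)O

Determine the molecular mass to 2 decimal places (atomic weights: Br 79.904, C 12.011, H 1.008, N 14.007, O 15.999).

255.31 g/mol

First, the molecular formula is C13H21NO4 (counting implicit H from valence).
  C: 13 × 12.011 = 156.143
  H: 21 × 1.008 = 21.168
  N: 1 × 14.007 = 14.007
  O: 4 × 15.999 = 63.996
Sum: 13×12.011 + 21×1.008 + 1×14.007 + 4×15.999 = 255.314 → 255.31 g/mol.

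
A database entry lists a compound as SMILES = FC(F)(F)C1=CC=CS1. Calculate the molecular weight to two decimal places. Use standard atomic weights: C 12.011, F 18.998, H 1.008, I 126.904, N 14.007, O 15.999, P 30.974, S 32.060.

First, the molecular formula is C5H3F3S (counting implicit H from valence).
  C: 5 × 12.011 = 60.055
  F: 3 × 18.998 = 56.994
  H: 3 × 1.008 = 3.024
  S: 1 × 32.060 = 32.060
Sum: 5×12.011 + 3×18.998 + 3×1.008 + 1×32.060 = 152.133 → 152.13 g/mol.

152.13 g/mol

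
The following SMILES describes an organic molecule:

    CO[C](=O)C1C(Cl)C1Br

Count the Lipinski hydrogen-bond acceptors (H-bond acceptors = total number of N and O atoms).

N atoms: 0; O atoms: 2.
Lipinski HBA = 0 + 2 = 2.

2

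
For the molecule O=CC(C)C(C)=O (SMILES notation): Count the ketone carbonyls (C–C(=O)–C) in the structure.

1

The ketone motif appears at heavy-atom position 5 in the SMILES.
Other groups present: 1 aldehyde.
Ketone count: 1.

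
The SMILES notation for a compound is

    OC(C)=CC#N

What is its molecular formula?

C4H5NO

Walk through each heavy atom and fill implicit hydrogens from standard valence (C 4, N 3, O 2, S 2, halogen 1):
  atom 1: O, bond orders sum to 1 (valence 2) → 1 H
  atom 2: C, bond orders sum to 4 (valence 4) → 0 H
  atom 3: C, bond orders sum to 1 (valence 4) → 3 H
  atom 4: C, bond orders sum to 3 (valence 4) → 1 H
  atom 5: C, bond orders sum to 4 (valence 4) → 0 H
  atom 6: N, bond orders sum to 3 (valence 3) → 0 H
Totals → C:4, H:5, N:1, O:1.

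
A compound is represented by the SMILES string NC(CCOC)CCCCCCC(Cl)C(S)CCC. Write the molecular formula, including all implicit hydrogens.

Walk through each heavy atom and fill implicit hydrogens from standard valence (C 4, N 3, O 2, S 2, halogen 1):
  atom 1: N, bond orders sum to 1 (valence 3) → 2 H
  atom 2: C, bond orders sum to 3 (valence 4) → 1 H
  atom 3: C, bond orders sum to 2 (valence 4) → 2 H
  atom 4: C, bond orders sum to 2 (valence 4) → 2 H
  atom 5: O, bond orders sum to 2 (valence 2) → 0 H
  atom 6: C, bond orders sum to 1 (valence 4) → 3 H
  atom 7: C, bond orders sum to 2 (valence 4) → 2 H
  atom 8: C, bond orders sum to 2 (valence 4) → 2 H
  atom 9: C, bond orders sum to 2 (valence 4) → 2 H
  atom 10: C, bond orders sum to 2 (valence 4) → 2 H
  atom 11: C, bond orders sum to 2 (valence 4) → 2 H
  atom 12: C, bond orders sum to 2 (valence 4) → 2 H
  atom 13: C, bond orders sum to 3 (valence 4) → 1 H
  atom 14: Cl (halogen, monovalent) → 0 H
  atom 15: C, bond orders sum to 3 (valence 4) → 1 H
  atom 16: S, bond orders sum to 1 (valence 2) → 1 H
  atom 17: C, bond orders sum to 2 (valence 4) → 2 H
  atom 18: C, bond orders sum to 2 (valence 4) → 2 H
  atom 19: C, bond orders sum to 1 (valence 4) → 3 H
Totals → C:15, H:32, Cl:1, N:1, O:1, S:1.
In Hill order: C15H32ClNOS.

C15H32ClNOS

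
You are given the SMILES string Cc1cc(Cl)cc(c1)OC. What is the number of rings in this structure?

In SMILES, each pair of matching ring-closure digits denotes one ring-closing bond; the number of such bonds equals the number of independent rings.
Ring-closure bonds here: 1.

1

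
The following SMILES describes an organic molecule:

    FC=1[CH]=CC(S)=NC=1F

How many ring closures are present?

In SMILES, each pair of matching ring-closure digits denotes one ring-closing bond; the number of such bonds equals the number of independent rings.
Ring-closure bonds here: 1.

1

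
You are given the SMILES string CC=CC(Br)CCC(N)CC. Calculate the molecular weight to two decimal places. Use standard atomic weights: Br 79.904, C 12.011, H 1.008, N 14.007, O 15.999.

First, the molecular formula is C9H18BrN (counting implicit H from valence).
  Br: 1 × 79.904 = 79.904
  C: 9 × 12.011 = 108.099
  H: 18 × 1.008 = 18.144
  N: 1 × 14.007 = 14.007
Sum: 1×79.904 + 9×12.011 + 18×1.008 + 1×14.007 = 220.154 → 220.15 g/mol.

220.15 g/mol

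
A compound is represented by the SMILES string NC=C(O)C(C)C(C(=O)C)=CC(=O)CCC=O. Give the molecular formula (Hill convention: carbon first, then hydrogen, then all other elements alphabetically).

C12H17NO4

Walk through each heavy atom and fill implicit hydrogens from standard valence (C 4, N 3, O 2, S 2, halogen 1):
  atom 1: N, bond orders sum to 1 (valence 3) → 2 H
  atom 2: C, bond orders sum to 3 (valence 4) → 1 H
  atom 3: C, bond orders sum to 4 (valence 4) → 0 H
  atom 4: O, bond orders sum to 1 (valence 2) → 1 H
  atom 5: C, bond orders sum to 3 (valence 4) → 1 H
  atom 6: C, bond orders sum to 1 (valence 4) → 3 H
  atom 7: C, bond orders sum to 4 (valence 4) → 0 H
  atom 8: C, bond orders sum to 4 (valence 4) → 0 H
  atom 9: O, bond orders sum to 2 (valence 2) → 0 H
  atom 10: C, bond orders sum to 1 (valence 4) → 3 H
  atom 11: C, bond orders sum to 3 (valence 4) → 1 H
  atom 12: C, bond orders sum to 4 (valence 4) → 0 H
  atom 13: O, bond orders sum to 2 (valence 2) → 0 H
  atom 14: C, bond orders sum to 2 (valence 4) → 2 H
  atom 15: C, bond orders sum to 2 (valence 4) → 2 H
  atom 16: C, bond orders sum to 3 (valence 4) → 1 H
  atom 17: O, bond orders sum to 2 (valence 2) → 0 H
Totals → C:12, H:17, N:1, O:4.
In Hill order: C12H17NO4.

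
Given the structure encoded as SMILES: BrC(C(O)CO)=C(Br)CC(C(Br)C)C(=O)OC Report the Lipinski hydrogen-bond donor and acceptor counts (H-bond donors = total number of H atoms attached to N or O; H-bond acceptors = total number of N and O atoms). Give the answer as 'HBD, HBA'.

2, 4

Donors: find every N or O and count the H atoms it carries.
  atom 4 (O): bond orders sum to 1 → 1 H
  atom 6 (O): bond orders sum to 1 → 1 H
  atom 15 (O): bond orders sum to 2 → 0 H
  atom 16 (O): bond orders sum to 2 → 0 H
Lipinski HBD = 2.
Acceptors: N atoms = 0, O atoms = 4 → HBA = 4.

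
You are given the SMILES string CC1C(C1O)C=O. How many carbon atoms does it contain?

5

Count every carbon token in the SMILES (each C, including those in ring-closure positions and inside branches).
Carbon count: 5.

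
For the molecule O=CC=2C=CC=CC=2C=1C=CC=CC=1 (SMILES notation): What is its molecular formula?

C13H10O

Walk through each heavy atom and fill implicit hydrogens from standard valence (C 4, N 3, O 2, S 2, halogen 1):
  atom 1: O, bond orders sum to 2 (valence 2) → 0 H
  atom 2: C, bond orders sum to 3 (valence 4) → 1 H
  atom 3: C, bond orders sum to 4 (valence 4) → 0 H
  atom 4: C, bond orders sum to 3 (valence 4) → 1 H
  atom 5: C, bond orders sum to 3 (valence 4) → 1 H
  atom 6: C, bond orders sum to 3 (valence 4) → 1 H
  atom 7: C, bond orders sum to 3 (valence 4) → 1 H
  atom 8: C, bond orders sum to 4 (valence 4) → 0 H
  atom 9: C, bond orders sum to 4 (valence 4) → 0 H
  atom 10: C, bond orders sum to 3 (valence 4) → 1 H
  atom 11: C, bond orders sum to 3 (valence 4) → 1 H
  atom 12: C, bond orders sum to 3 (valence 4) → 1 H
  atom 13: C, bond orders sum to 3 (valence 4) → 1 H
  atom 14: C, bond orders sum to 3 (valence 4) → 1 H
Totals → C:13, H:10, O:1.
In Hill order: C13H10O.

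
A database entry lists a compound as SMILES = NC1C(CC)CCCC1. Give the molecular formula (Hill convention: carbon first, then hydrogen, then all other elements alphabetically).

C8H17N

Walk through each heavy atom and fill implicit hydrogens from standard valence (C 4, N 3, O 2, S 2, halogen 1):
  atom 1: N, bond orders sum to 1 (valence 3) → 2 H
  atom 2: C, bond orders sum to 3 (valence 4) → 1 H
  atom 3: C, bond orders sum to 3 (valence 4) → 1 H
  atom 4: C, bond orders sum to 2 (valence 4) → 2 H
  atom 5: C, bond orders sum to 1 (valence 4) → 3 H
  atom 6: C, bond orders sum to 2 (valence 4) → 2 H
  atom 7: C, bond orders sum to 2 (valence 4) → 2 H
  atom 8: C, bond orders sum to 2 (valence 4) → 2 H
  atom 9: C, bond orders sum to 2 (valence 4) → 2 H
Totals → C:8, H:17, N:1.
In Hill order: C8H17N.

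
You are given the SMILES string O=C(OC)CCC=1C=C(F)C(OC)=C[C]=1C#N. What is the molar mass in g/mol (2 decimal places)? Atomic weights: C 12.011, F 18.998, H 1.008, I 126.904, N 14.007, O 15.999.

237.23 g/mol

First, the molecular formula is C12H12FNO3 (counting implicit H from valence).
  C: 12 × 12.011 = 144.132
  F: 1 × 18.998 = 18.998
  H: 12 × 1.008 = 12.096
  N: 1 × 14.007 = 14.007
  O: 3 × 15.999 = 47.997
Sum: 12×12.011 + 1×18.998 + 12×1.008 + 1×14.007 + 3×15.999 = 237.230 → 237.23 g/mol.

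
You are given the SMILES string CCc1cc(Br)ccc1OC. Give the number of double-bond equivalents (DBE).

Molecular formula: C9H11BrO.
DoU = (2C + 2 + N − H − X) / 2, where X is the halogen count and O/S are ignored.
    = (2·9 + 2 + 0 − 11 − 1) / 2 = 8 / 2 = 4.

4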